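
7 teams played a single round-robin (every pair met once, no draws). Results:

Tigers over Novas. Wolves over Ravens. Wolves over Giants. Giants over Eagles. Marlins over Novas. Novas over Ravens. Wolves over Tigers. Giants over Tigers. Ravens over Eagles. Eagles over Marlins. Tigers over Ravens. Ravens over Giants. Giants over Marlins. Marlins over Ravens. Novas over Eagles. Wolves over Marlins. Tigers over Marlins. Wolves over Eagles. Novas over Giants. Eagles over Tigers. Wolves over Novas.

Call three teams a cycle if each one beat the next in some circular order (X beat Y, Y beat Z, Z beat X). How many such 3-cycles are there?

8

Win totals: Tigers 3, Marlins 2, Eagles 2, Ravens 2, Giants 3, Novas 3, Wolves 6.
A team with w wins dominates both others in C(w,2) triples; summing gives 3 + 1 + 1 + 1 + 3 + 3 + 15 = 27 transitive triples.
Total triples C(7,3) = 35, so cyclic triples = 35 − 27 = 8.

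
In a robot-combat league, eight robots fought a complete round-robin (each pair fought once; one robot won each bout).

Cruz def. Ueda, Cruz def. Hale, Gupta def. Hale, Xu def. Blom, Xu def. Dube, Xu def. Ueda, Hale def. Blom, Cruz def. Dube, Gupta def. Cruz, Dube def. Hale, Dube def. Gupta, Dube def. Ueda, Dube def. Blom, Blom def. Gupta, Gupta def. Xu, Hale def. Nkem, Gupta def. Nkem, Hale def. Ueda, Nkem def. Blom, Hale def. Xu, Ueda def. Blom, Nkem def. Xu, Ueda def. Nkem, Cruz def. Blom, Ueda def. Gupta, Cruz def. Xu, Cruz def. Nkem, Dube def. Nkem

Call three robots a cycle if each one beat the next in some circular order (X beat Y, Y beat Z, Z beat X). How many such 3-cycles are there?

Win totals: Cruz 6, Ueda 3, Blom 1, Gupta 4, Xu 3, Nkem 2, Hale 4, Dube 5.
A robot with w wins dominates both others in C(w,2) triples; summing gives 15 + 3 + 0 + 6 + 3 + 1 + 6 + 10 = 44 transitive triples.
Total triples C(8,3) = 56, so cyclic triples = 56 − 44 = 12.

12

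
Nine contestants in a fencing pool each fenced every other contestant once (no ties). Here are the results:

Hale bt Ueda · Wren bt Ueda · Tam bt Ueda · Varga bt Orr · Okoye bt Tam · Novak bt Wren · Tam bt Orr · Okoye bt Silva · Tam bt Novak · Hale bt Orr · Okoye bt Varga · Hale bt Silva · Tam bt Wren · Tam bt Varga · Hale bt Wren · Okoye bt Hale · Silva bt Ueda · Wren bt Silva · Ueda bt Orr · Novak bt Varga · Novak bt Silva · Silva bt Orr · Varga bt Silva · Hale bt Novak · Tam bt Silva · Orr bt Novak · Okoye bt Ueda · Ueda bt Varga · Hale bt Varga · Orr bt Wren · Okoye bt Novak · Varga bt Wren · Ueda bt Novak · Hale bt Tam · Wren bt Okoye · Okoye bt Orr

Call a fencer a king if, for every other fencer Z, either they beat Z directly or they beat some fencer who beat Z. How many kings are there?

Novak cannot reach Hale, Tam in two steps.
Hale reaches everyone (king).
Orr cannot reach Hale, Tam in two steps.
Ueda cannot reach Hale, Tam, Okoye in two steps.
Tam cannot reach Hale in two steps.
Okoye reaches everyone (king).
Wren reaches everyone (king).
Silva cannot reach Hale, Tam, Okoye in two steps.
Varga cannot reach Hale, Tam in two steps.
Kings: Hale, Okoye, Wren — 3.

3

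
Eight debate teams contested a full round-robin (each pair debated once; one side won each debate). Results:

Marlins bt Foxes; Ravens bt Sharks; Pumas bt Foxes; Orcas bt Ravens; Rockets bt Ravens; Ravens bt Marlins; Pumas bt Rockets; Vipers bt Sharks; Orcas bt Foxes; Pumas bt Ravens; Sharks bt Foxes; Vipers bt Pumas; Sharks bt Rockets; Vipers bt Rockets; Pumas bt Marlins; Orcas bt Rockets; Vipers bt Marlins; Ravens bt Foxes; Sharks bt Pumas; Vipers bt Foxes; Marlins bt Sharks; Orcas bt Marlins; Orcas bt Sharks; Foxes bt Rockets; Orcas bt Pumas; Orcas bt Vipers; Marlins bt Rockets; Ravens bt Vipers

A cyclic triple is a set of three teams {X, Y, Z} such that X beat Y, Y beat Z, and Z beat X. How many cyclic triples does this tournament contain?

7

Win totals: Foxes 1, Orcas 7, Vipers 5, Marlins 3, Rockets 1, Sharks 3, Ravens 4, Pumas 4.
A team with w wins dominates both others in C(w,2) triples; summing gives 0 + 21 + 10 + 3 + 0 + 3 + 6 + 6 = 49 transitive triples.
Total triples C(8,3) = 56, so cyclic triples = 56 − 49 = 7.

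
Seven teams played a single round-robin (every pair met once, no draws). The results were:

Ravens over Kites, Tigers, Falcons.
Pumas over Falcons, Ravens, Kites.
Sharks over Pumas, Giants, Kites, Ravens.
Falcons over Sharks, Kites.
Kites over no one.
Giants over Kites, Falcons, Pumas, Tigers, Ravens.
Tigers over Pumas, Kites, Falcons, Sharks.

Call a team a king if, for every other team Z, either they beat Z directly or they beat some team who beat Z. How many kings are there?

Falcons cannot reach Tigers in two steps.
Ravens cannot reach Giants in two steps.
Giants reaches everyone (king).
Kites cannot reach Falcons, Ravens, Giants, Pumas, Sharks, Tigers in two steps.
Pumas cannot reach Giants in two steps.
Sharks reaches everyone (king).
Tigers reaches everyone (king).
Kings: Giants, Sharks, Tigers — 3.

3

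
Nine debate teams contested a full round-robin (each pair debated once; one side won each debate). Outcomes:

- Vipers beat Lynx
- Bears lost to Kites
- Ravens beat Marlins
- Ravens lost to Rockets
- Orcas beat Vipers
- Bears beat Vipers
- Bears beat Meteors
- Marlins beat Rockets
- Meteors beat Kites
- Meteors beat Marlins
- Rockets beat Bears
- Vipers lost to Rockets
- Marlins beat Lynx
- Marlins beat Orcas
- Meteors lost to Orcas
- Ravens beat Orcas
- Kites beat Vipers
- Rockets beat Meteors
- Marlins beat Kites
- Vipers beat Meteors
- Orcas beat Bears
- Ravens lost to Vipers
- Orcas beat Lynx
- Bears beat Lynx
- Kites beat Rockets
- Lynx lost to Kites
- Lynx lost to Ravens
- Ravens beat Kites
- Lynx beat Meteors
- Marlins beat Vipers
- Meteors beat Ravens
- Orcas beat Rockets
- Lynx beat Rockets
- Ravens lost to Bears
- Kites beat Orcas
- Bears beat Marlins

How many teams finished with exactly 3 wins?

2

Win totals: Bears 5, Vipers 3, Meteors 3, Lynx 2, Marlins 5, Orcas 5, Rockets 4, Ravens 4, Kites 5.
Exactly 3: Vipers, Meteors — 2 teams.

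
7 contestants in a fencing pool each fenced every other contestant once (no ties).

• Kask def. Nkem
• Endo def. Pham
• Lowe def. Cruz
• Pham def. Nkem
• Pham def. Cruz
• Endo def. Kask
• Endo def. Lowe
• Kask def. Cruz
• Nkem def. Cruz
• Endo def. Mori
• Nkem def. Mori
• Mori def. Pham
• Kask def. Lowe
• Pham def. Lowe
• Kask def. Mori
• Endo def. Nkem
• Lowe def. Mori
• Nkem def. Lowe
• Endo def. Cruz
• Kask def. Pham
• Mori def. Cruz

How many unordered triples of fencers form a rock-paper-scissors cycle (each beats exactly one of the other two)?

2

Win totals: Nkem 3, Pham 3, Lowe 2, Endo 6, Kask 5, Cruz 0, Mori 2.
A fencer with w wins dominates both others in C(w,2) triples; summing gives 3 + 3 + 1 + 15 + 10 + 0 + 1 = 33 transitive triples.
Total triples C(7,3) = 35, so cyclic triples = 35 − 33 = 2.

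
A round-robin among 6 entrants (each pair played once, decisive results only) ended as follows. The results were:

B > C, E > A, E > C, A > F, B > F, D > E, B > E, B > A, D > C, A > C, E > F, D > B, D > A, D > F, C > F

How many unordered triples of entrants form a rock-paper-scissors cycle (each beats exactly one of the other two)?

Win totals: A 2, B 4, C 1, D 5, E 3, F 0.
An entrant with w wins dominates both others in C(w,2) triples; summing gives 1 + 6 + 0 + 10 + 3 + 0 = 20 transitive triples.
Total triples C(6,3) = 20, so cyclic triples = 20 − 20 = 0.

0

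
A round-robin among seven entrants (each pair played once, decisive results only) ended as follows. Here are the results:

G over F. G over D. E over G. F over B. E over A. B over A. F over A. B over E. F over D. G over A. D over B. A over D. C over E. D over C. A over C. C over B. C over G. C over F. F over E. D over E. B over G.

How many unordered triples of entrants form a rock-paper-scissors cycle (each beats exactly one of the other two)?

12

Win totals: A 2, B 3, C 4, D 3, E 2, F 4, G 3.
An entrant with w wins dominates both others in C(w,2) triples; summing gives 1 + 3 + 6 + 3 + 1 + 6 + 3 = 23 transitive triples.
Total triples C(7,3) = 35, so cyclic triples = 35 − 23 = 12.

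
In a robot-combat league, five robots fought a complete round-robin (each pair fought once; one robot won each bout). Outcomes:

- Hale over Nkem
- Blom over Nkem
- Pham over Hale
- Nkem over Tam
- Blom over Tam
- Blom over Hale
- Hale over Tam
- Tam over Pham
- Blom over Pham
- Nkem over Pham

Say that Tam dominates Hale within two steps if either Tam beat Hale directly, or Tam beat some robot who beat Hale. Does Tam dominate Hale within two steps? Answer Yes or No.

Yes

Tam did not beat Hale directly.
Tam beat Pham. Of those, Pham beat Hale.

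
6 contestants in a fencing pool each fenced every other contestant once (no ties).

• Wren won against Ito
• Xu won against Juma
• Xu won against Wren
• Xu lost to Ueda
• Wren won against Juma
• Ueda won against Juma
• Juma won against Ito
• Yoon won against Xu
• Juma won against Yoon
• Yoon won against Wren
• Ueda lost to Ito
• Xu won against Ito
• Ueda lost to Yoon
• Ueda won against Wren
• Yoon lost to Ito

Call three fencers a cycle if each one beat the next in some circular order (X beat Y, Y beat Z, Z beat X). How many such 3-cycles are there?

Win totals: Xu 3, Wren 2, Ito 2, Juma 2, Ueda 3, Yoon 3.
A fencer with w wins dominates both others in C(w,2) triples; summing gives 3 + 1 + 1 + 1 + 3 + 3 = 12 transitive triples.
Total triples C(6,3) = 20, so cyclic triples = 20 − 12 = 8.

8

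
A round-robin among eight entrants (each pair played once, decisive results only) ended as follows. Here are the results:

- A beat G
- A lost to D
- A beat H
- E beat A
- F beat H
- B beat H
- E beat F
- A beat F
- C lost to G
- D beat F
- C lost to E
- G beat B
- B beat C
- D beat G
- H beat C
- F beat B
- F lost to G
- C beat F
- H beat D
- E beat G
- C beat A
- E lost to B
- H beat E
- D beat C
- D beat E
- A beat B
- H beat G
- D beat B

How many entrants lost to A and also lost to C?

1

A beat: B, F, G, H.
C beat: A, F.
Both beat: F — 1.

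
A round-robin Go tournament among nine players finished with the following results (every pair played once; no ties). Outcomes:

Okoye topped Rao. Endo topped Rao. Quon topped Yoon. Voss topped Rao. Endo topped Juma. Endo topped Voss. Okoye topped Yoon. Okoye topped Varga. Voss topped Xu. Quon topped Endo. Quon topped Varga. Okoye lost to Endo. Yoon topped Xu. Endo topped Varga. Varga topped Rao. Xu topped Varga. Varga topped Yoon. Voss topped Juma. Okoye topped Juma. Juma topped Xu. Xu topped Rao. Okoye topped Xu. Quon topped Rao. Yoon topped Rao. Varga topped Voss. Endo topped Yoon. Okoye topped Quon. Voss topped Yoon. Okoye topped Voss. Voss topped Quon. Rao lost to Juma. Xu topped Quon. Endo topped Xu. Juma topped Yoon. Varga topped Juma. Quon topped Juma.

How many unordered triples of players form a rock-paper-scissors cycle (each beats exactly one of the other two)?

Win totals: Rao 0, Endo 7, Yoon 2, Xu 3, Voss 5, Okoye 7, Varga 4, Quon 5, Juma 3.
A player with w wins dominates both others in C(w,2) triples; summing gives 0 + 21 + 1 + 3 + 10 + 21 + 6 + 10 + 3 = 75 transitive triples.
Total triples C(9,3) = 84, so cyclic triples = 84 − 75 = 9.

9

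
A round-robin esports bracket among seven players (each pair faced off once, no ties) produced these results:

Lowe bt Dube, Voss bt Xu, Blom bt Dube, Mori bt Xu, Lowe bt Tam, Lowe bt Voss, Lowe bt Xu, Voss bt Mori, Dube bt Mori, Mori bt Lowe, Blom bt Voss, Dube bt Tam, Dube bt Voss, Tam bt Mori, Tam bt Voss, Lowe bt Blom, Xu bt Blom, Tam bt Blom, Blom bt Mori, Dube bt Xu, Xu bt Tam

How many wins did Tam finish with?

Tam's results: beat Blom, Voss, Mori; lost to Lowe, Xu, Dube.
That is 3 wins.

3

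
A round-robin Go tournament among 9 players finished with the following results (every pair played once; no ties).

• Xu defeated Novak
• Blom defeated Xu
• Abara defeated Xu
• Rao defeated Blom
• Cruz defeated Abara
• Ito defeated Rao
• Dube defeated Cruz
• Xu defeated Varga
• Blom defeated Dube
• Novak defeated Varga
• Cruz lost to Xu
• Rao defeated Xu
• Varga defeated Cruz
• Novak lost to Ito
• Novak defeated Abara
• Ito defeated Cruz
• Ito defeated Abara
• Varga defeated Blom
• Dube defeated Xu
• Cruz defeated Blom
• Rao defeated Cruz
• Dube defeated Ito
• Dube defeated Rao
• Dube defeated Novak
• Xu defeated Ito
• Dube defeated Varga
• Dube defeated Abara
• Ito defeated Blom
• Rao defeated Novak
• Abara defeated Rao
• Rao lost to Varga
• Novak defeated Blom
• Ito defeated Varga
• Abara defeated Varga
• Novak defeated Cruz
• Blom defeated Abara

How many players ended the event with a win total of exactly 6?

1

Win totals: Dube 7, Xu 4, Rao 4, Blom 3, Ito 6, Abara 3, Varga 3, Novak 4, Cruz 2.
Exactly 6: Ito — 1 player.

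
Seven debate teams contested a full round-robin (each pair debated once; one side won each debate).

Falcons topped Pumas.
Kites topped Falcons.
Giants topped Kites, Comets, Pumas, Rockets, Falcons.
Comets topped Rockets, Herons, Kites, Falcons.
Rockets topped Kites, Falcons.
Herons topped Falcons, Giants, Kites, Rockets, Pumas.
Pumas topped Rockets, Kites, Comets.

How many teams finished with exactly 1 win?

Win totals: Herons 5, Comets 4, Pumas 3, Falcons 1, Kites 1, Giants 5, Rockets 2.
Exactly 1: Falcons, Kites — 2 teams.

2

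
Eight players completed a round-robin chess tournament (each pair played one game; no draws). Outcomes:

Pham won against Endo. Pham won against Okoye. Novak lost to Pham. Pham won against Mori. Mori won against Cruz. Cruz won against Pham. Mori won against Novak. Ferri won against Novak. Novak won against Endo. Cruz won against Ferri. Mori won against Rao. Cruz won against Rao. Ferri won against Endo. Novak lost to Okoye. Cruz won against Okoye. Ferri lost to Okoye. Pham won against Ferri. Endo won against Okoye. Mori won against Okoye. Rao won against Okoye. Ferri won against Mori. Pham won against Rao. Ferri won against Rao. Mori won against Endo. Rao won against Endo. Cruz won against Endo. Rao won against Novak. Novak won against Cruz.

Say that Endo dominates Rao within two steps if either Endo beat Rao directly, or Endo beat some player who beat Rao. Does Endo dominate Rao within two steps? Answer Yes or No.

No

Endo did not beat Rao directly.
Endo beat Okoye, but each of them lost to Rao. No two-step path.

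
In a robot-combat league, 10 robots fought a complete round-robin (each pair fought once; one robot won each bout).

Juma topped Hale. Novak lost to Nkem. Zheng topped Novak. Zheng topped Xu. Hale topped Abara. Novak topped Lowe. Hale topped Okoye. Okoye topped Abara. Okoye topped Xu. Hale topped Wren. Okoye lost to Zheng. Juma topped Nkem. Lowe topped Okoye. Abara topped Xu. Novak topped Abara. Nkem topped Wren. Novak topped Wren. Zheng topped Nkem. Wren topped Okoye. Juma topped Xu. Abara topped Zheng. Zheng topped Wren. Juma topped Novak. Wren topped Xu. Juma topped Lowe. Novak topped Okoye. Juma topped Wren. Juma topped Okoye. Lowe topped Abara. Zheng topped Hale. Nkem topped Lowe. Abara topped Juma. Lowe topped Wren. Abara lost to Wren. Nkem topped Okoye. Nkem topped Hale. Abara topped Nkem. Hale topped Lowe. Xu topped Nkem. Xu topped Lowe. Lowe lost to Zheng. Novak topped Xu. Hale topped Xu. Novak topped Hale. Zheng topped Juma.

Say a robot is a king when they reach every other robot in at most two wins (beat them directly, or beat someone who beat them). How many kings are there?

3

Xu cannot reach Juma, Zheng in two steps.
Abara reaches everyone (king).
Juma cannot reach Zheng in two steps.
Okoye cannot reach Hale, Wren, Novak in two steps.
Hale cannot reach Novak in two steps.
Wren cannot reach Hale, Novak in two steps.
Nkem cannot reach Juma, Zheng in two steps.
Zheng reaches everyone (king).
Novak reaches everyone (king).
Lowe cannot reach Hale, Novak in two steps.
Kings: Abara, Zheng, Novak — 3.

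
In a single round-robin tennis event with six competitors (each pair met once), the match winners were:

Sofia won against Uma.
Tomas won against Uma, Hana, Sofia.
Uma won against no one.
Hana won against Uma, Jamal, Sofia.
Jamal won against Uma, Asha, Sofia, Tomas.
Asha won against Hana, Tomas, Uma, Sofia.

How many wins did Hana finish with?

Hana's results: beat Uma, Jamal, Sofia; lost to Asha, Tomas.
That is 3 wins.

3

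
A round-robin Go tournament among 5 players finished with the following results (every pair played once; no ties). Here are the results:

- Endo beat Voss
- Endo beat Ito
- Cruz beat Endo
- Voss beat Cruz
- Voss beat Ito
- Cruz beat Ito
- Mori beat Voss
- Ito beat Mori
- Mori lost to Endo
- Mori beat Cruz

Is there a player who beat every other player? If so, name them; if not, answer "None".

None

Highest win total is Endo with 3 (out of 4 possible).
Endo lost to Cruz, so no player went undefeated.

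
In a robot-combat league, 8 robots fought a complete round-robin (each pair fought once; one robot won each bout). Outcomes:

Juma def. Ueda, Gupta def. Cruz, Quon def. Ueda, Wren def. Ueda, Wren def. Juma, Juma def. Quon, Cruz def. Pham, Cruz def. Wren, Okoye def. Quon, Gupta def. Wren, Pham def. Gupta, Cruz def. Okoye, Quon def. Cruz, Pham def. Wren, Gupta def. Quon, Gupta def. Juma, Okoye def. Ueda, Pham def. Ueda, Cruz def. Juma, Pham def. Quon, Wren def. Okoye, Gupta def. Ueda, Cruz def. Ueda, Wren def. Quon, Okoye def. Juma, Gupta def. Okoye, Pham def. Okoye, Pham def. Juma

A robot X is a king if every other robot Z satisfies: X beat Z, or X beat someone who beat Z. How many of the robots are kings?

Ueda cannot reach Pham, Gupta, Cruz, Wren, Okoye, Quon, Juma in two steps.
Pham reaches everyone (king).
Gupta reaches everyone (king).
Cruz reaches everyone (king).
Wren cannot reach Pham, Gupta in two steps.
Okoye cannot reach Pham, Gupta, Wren in two steps.
Quon cannot reach Gupta in two steps.
Juma cannot reach Pham, Gupta, Wren, Okoye in two steps.
Kings: Pham, Gupta, Cruz — 3.

3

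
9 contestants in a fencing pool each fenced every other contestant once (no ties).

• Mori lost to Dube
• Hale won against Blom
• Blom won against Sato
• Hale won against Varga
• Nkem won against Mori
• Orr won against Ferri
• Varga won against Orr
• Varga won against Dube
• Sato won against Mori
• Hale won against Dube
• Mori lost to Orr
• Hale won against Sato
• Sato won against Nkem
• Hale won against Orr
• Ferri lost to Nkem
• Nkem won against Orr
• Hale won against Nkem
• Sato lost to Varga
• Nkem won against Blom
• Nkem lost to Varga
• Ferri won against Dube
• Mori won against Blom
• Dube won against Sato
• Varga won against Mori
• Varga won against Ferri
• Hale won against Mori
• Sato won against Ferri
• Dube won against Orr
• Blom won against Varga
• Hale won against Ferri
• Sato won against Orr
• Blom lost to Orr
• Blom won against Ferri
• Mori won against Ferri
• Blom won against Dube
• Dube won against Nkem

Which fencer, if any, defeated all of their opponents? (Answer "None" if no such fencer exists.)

Hale

Hale has 8 wins out of 8 opponents — a perfect record.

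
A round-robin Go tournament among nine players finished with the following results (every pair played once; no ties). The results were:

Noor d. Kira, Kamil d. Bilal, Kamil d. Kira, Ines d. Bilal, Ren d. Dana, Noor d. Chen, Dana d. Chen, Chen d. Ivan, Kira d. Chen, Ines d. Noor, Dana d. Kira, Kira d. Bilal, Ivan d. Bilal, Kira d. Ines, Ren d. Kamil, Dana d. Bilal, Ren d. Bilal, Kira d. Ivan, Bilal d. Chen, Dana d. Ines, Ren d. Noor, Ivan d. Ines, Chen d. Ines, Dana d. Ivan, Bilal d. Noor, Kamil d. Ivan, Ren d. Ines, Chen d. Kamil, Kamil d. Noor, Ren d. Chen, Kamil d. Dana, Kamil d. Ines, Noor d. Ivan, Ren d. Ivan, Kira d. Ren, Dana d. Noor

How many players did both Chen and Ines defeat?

0

Chen beat: Ines, Ivan, Kamil.
Ines beat: Noor, Bilal.
No one was beaten by both.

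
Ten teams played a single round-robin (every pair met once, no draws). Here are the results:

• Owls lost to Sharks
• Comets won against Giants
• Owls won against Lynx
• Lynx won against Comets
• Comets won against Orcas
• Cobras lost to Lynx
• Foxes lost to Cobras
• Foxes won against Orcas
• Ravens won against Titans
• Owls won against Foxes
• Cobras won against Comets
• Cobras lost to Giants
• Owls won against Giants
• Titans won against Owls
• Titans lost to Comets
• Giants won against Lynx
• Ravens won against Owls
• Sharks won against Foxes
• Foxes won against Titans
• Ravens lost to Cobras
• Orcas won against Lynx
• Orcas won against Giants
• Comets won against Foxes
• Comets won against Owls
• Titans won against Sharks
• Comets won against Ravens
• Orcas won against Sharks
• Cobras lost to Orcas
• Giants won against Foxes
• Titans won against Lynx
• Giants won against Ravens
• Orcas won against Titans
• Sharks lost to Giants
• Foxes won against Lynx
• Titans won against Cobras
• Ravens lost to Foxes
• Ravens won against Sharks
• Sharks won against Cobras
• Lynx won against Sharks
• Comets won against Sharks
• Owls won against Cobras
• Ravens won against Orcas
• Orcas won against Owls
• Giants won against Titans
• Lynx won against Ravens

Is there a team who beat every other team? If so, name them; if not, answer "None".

Highest win total is Comets with 7 (out of 9 possible).
Comets lost to Cobras, Lynx, so no team went undefeated.

None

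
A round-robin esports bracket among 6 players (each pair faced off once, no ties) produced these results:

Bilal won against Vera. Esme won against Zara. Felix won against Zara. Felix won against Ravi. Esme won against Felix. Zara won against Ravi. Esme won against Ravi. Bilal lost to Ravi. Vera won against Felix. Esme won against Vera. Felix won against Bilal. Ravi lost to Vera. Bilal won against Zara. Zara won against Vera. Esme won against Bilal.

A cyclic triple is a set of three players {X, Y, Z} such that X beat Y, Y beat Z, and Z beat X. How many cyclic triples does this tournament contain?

4

Win totals: Felix 3, Bilal 2, Esme 5, Zara 2, Vera 2, Ravi 1.
A player with w wins dominates both others in C(w,2) triples; summing gives 3 + 1 + 10 + 1 + 1 + 0 = 16 transitive triples.
Total triples C(6,3) = 20, so cyclic triples = 20 − 16 = 4.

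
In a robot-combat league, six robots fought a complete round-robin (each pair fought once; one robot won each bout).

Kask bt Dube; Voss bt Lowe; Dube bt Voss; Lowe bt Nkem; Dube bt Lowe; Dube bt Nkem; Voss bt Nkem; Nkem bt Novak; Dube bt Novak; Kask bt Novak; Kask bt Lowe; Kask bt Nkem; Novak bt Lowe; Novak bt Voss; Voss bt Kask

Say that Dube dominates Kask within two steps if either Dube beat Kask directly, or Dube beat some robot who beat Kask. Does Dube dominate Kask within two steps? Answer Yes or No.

Dube did not beat Kask directly.
Dube beat Nkem, Novak, Lowe, Voss. Of those, Voss beat Kask.

Yes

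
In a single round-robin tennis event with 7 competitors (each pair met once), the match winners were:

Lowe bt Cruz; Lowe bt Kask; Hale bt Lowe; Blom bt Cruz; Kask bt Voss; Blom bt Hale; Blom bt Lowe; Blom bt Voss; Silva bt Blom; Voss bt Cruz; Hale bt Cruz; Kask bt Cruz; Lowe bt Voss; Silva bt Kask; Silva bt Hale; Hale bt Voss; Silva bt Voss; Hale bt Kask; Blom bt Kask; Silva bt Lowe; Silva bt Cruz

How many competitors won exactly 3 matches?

Win totals: Voss 1, Silva 6, Kask 2, Blom 5, Hale 4, Cruz 0, Lowe 3.
Exactly 3: Lowe — 1 competitor.

1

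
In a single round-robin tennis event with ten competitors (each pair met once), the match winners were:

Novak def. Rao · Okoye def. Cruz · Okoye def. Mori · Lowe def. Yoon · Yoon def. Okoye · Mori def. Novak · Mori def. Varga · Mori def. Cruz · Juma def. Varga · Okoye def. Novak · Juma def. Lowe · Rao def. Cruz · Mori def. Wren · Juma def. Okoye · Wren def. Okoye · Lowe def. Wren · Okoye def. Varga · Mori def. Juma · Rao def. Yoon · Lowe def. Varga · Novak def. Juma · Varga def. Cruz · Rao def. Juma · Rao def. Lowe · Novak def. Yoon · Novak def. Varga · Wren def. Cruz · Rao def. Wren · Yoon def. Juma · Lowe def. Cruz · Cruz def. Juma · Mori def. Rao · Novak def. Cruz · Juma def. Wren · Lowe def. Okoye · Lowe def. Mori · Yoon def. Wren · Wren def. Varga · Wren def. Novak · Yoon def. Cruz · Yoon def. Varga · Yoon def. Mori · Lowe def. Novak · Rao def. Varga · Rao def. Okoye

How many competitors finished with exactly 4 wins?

Win totals: Varga 1, Rao 7, Wren 4, Yoon 6, Cruz 1, Novak 5, Mori 6, Juma 4, Okoye 4, Lowe 7.
Exactly 4: Wren, Juma, Okoye — 3 competitors.

3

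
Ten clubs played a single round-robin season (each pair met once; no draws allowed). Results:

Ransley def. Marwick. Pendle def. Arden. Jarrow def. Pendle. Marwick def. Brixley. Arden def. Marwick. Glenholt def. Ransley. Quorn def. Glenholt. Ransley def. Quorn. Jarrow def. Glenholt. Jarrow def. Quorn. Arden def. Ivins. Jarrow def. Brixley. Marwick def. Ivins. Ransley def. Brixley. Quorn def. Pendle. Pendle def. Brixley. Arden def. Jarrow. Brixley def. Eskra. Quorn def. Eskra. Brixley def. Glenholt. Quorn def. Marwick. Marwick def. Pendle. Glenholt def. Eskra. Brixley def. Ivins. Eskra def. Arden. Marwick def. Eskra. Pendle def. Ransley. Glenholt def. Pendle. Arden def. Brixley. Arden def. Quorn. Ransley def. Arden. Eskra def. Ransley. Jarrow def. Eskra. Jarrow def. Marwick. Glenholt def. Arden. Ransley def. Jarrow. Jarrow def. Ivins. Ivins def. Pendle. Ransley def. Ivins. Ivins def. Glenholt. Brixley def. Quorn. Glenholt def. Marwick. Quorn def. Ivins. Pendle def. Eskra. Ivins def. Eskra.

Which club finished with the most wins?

Win totals: Jarrow 7, Ivins 3, Marwick 4, Arden 5, Ransley 6, Pendle 4, Brixley 4, Glenholt 5, Eskra 2, Quorn 5.
Jarrow leads with 7 wins (next highest: 6).

Jarrow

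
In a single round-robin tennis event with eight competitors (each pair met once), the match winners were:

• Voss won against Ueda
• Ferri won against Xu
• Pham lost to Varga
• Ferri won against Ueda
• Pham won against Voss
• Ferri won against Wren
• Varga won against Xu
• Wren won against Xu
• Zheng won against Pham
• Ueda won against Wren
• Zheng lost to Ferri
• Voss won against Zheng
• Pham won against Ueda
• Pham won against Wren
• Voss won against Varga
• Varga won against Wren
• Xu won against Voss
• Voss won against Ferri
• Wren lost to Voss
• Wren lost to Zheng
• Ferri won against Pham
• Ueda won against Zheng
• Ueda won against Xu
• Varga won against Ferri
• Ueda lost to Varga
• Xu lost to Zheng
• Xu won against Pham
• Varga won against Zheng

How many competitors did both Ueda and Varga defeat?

3

Ueda beat: Wren, Zheng, Xu.
Varga beat: Wren, Ueda, Zheng, Xu, Pham, Ferri.
Both beat: Wren, Zheng, Xu — 3.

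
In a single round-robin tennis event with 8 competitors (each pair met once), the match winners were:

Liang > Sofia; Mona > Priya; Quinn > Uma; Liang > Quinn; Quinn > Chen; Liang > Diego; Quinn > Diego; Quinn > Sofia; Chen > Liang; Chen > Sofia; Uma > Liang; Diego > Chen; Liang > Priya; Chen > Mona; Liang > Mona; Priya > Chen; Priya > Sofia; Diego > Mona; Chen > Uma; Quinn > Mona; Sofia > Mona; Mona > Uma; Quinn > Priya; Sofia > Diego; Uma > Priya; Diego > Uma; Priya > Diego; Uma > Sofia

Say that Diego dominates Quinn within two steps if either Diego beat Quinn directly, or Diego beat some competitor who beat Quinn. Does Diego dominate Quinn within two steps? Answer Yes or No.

Diego did not beat Quinn directly.
Diego beat Uma, Chen, Mona, but each of them lost to Quinn. No two-step path.

No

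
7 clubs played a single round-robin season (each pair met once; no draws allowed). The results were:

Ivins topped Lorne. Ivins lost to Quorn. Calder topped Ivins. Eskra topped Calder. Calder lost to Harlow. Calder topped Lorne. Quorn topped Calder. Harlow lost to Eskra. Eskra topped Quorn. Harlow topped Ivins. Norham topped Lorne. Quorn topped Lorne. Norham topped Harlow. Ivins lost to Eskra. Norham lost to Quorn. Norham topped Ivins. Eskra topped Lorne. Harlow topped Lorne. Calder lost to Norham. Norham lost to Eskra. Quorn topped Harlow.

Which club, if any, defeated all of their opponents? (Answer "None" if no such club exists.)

Eskra

Eskra has 6 wins out of 6 opponents — a perfect record.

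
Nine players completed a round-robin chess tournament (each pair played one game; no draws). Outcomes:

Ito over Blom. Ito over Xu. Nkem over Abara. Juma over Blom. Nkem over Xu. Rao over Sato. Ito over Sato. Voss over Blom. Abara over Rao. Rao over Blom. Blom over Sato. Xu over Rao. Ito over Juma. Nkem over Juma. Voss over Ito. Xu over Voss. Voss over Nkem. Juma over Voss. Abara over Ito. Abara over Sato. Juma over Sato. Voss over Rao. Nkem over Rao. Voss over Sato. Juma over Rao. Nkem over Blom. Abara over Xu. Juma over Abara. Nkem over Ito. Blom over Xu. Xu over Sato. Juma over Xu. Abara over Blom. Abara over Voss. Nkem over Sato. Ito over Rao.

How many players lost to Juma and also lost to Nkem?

Juma beat: Sato, Xu, Rao, Abara, Blom, Voss.
Nkem beat: Juma, Sato, Xu, Rao, Abara, Blom, Ito.
Both beat: Sato, Xu, Rao, Abara, Blom — 5.

5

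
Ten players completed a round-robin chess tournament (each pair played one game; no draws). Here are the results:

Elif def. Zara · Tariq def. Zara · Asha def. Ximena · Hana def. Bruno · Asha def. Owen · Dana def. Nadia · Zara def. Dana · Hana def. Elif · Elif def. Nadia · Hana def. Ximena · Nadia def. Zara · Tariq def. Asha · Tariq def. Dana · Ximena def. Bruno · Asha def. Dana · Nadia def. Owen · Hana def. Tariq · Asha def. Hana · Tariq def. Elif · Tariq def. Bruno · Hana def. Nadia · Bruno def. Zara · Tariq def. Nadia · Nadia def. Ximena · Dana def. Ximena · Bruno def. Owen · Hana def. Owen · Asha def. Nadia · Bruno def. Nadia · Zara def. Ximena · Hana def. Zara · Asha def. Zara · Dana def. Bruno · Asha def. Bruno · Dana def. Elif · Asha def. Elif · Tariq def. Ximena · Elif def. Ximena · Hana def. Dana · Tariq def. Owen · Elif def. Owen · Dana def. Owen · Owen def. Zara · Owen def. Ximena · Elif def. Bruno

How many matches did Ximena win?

Ximena's results: beat Bruno; lost to Dana, Elif, Tariq, Hana, Zara, Asha, Owen, Nadia.
That is 1 win.

1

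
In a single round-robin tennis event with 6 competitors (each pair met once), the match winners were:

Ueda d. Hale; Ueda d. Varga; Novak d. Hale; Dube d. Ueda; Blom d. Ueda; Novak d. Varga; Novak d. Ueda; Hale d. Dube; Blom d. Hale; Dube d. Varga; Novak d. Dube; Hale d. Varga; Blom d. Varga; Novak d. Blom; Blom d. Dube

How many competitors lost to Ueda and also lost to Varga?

0

Ueda beat: Varga, Hale.
Varga beat: no one.
No one was beaten by both.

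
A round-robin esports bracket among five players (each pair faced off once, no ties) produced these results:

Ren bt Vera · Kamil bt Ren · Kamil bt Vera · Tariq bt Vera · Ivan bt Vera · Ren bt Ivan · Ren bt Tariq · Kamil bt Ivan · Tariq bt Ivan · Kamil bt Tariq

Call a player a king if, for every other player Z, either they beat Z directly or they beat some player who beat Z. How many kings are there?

Vera cannot reach Ivan, Ren, Tariq, Kamil in two steps.
Ivan cannot reach Ren, Tariq, Kamil in two steps.
Ren cannot reach Kamil in two steps.
Tariq cannot reach Ren, Kamil in two steps.
Kamil reaches everyone (king).
Kings: Kamil — 1.

1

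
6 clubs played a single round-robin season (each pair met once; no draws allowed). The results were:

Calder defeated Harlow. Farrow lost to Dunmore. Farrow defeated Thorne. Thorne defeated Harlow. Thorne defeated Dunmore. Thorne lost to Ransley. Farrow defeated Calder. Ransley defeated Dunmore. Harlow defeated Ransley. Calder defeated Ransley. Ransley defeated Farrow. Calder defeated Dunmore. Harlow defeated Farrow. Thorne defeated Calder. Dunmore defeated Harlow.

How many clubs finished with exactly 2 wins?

Win totals: Thorne 3, Dunmore 2, Farrow 2, Harlow 2, Ransley 3, Calder 3.
Exactly 2: Dunmore, Farrow, Harlow — 3 clubs.

3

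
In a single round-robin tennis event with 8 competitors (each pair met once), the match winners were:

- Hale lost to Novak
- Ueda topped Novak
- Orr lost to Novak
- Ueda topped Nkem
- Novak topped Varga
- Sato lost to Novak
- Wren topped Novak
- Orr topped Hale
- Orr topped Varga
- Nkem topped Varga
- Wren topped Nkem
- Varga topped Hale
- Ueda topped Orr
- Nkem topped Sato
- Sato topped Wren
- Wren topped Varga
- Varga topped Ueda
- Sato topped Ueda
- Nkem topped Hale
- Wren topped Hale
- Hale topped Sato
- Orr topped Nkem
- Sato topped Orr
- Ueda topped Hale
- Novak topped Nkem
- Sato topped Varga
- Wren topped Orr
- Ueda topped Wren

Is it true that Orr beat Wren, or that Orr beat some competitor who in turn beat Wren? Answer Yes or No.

Orr did not beat Wren directly.
Orr beat Varga, Hale, Nkem, but each of them lost to Wren. No two-step path.

No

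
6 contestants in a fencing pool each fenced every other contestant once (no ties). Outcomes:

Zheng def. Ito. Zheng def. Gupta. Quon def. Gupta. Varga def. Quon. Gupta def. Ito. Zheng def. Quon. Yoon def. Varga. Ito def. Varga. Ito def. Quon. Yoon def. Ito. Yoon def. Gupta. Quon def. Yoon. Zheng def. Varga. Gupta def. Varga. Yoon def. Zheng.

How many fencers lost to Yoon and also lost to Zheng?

3

Yoon beat: Varga, Ito, Zheng, Gupta.
Zheng beat: Varga, Quon, Ito, Gupta.
Both beat: Varga, Ito, Gupta — 3.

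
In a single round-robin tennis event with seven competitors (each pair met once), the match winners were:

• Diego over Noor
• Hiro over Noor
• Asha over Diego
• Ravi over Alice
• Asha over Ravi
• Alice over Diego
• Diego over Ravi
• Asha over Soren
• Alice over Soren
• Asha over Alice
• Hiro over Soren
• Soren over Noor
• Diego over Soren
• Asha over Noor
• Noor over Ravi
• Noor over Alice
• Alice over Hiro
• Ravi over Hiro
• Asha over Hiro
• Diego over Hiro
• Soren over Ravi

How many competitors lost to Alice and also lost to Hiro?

1

Alice beat: Hiro, Soren, Diego.
Hiro beat: Soren, Noor.
Both beat: Soren — 1.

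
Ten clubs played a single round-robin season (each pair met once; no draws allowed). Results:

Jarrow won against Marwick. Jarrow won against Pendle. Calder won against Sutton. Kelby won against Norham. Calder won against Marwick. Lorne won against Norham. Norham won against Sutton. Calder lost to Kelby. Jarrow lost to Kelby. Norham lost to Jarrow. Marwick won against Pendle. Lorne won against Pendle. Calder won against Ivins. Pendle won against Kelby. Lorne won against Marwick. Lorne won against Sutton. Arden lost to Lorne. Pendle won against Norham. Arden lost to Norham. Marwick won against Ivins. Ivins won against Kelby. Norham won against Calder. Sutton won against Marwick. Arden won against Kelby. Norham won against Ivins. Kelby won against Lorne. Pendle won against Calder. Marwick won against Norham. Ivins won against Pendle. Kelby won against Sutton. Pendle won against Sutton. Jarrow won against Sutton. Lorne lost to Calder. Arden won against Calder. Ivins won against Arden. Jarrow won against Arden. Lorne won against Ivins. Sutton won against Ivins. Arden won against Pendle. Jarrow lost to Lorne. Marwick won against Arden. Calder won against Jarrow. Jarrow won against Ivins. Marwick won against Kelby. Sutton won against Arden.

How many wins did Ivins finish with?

3

Ivins' results: beat Pendle, Kelby, Arden; lost to Jarrow, Marwick, Sutton, Calder, Norham, Lorne.
That is 3 wins.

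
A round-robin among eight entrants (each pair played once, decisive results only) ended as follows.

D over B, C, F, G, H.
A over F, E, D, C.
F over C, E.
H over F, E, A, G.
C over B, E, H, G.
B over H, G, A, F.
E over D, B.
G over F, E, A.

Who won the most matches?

Win totals: A 4, B 4, C 4, D 5, E 2, F 2, G 3, H 4.
D leads with 5 wins (next highest: 4).

D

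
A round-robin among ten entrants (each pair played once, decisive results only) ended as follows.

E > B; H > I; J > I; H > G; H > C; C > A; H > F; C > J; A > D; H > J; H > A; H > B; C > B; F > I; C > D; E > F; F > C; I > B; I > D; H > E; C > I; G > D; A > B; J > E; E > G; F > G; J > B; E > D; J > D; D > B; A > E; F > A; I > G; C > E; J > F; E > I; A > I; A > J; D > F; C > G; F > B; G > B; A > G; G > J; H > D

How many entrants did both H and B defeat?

H beat: A, B, C, D, E, F, G, I, J.
B beat: no one.
No one was beaten by both.

0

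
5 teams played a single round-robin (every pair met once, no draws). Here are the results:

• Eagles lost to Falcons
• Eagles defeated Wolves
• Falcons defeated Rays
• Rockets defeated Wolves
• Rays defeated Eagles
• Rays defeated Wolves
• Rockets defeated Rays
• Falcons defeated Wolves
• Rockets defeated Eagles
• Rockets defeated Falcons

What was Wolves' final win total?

Wolves' results: beat no one; lost to Falcons, Rays, Rockets, Eagles.
That is 0 wins.

0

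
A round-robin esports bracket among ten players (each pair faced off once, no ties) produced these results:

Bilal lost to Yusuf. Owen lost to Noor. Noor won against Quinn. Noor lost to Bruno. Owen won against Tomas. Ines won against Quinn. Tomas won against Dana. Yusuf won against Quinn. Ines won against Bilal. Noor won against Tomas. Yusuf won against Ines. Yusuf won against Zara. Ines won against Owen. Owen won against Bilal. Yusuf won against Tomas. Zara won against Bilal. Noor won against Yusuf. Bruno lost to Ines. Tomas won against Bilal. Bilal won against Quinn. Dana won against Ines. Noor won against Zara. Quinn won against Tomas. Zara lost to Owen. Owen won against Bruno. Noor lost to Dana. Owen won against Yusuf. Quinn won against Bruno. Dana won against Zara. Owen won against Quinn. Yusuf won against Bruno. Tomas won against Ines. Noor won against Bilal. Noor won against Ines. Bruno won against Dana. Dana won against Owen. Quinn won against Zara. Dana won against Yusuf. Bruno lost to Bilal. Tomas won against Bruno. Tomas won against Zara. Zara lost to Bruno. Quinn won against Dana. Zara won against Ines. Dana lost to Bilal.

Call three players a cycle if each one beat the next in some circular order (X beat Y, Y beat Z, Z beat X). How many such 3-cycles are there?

Win totals: Noor 7, Yusuf 6, Quinn 4, Tomas 5, Ines 4, Owen 6, Dana 5, Bilal 3, Bruno 3, Zara 2.
A player with w wins dominates both others in C(w,2) triples; summing gives 21 + 15 + 6 + 10 + 6 + 15 + 10 + 3 + 3 + 1 = 90 transitive triples.
Total triples C(10,3) = 120, so cyclic triples = 120 − 90 = 30.

30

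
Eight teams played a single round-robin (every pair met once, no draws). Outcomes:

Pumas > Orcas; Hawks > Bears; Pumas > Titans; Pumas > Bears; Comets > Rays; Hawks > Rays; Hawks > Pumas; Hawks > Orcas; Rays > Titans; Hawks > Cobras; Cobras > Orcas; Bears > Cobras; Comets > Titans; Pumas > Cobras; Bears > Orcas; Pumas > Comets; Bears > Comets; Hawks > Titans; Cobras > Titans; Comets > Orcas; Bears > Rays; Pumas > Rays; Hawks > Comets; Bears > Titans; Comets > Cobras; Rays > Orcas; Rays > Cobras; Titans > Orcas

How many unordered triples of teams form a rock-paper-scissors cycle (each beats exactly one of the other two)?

0

Win totals: Titans 1, Orcas 0, Cobras 2, Comets 4, Bears 5, Pumas 6, Hawks 7, Rays 3.
A team with w wins dominates both others in C(w,2) triples; summing gives 0 + 0 + 1 + 6 + 10 + 15 + 21 + 3 = 56 transitive triples.
Total triples C(8,3) = 56, so cyclic triples = 56 − 56 = 0.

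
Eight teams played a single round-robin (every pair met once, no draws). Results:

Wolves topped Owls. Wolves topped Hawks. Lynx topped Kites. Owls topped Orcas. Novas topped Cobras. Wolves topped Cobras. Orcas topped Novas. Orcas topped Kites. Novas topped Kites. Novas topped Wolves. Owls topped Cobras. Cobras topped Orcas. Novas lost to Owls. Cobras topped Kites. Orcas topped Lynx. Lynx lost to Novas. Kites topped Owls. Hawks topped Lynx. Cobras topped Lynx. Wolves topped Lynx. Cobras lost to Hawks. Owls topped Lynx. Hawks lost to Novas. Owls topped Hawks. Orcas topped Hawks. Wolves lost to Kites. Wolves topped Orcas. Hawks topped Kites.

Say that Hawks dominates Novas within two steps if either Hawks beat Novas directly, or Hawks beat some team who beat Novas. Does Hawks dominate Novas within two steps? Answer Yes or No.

Hawks did not beat Novas directly.
Hawks beat Kites, Cobras, Lynx, but each of them lost to Novas. No two-step path.

No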